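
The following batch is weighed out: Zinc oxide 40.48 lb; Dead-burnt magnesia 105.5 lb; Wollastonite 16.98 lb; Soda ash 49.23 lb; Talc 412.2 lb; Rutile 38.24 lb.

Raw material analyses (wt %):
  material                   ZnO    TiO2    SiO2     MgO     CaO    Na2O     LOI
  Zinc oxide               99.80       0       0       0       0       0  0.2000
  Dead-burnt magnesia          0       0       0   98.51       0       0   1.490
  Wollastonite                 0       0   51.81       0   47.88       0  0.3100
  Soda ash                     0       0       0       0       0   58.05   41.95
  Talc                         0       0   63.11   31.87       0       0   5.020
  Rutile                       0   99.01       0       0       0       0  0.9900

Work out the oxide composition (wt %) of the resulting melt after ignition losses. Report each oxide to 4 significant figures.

Glass mass = 619.2 lb (batch 662.6 − LOI 43.43).
Composition: ZnO 6.524%, TiO2 6.115%, SiO2 43.43%, MgO 38.00%, CaO 1.313%, Na2O 4.615%

Full precision is maintained from start to finish; working values are displayed with 4-significant-digit rounding at each printed step; exactly one rounding goes into each reported value. Derived quantities are recomputed in full float precision (totals, net glass mass, six oxide percentages, LOI, the yield) starting from the weights for 619.2 lb of glass, exactly as shown in the question or the answer.
Oxide masses out of the charge:
  ZnO: 40.48·0.9980 = 40.40 lb
  TiO2: 38.24·0.9901 = 37.86 lb
  SiO2: 16.98·0.5181 + 412.2·0.6311 = 268.9 lb
  MgO: 105.5·0.9851 + 412.2·0.3187 = 235.3 lb
  CaO: 16.98·0.4788 = 8.130 lb
  Na2O: 49.23·0.5805 = 28.58 lb
LOI: 40.48·0.002000 + 105.5·0.01490 + 16.98·0.003100 + 49.23·0.4195 + 412.2·0.05020 + 38.24·0.009900 = 43.43 lb
Glass = total batch minus LOI = 662.6 − 43.43 = 619.2 lb (matching Σ of the oxides)
oxide / glass × 100 gives the wt %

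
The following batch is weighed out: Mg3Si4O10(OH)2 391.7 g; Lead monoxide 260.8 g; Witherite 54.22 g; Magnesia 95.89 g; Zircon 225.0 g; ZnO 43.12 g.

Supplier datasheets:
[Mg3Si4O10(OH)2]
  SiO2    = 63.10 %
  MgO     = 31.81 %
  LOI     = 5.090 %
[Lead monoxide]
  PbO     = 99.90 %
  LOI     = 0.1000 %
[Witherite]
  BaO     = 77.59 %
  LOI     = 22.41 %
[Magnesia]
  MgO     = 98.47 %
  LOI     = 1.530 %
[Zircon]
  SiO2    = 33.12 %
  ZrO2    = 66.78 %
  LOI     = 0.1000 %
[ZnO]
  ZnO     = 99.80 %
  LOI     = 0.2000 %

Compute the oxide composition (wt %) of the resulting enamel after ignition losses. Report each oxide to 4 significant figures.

Glass mass = 1037 g (batch 1071 − LOI 34.13).
Composition: SiO2 31.03%, ZrO2 14.49%, PbO 25.13%, MgO 21.13%, ZnO 4.151%, BaO 4.058%

Intermediates are shown rounded off to 4 significant digits on the page — all internal work runs at exact precision end to end. A single rounding yields every reported value. The derived quantities (the totals, LOI, yield, glass mass, six oxide percentages) are re-derived from the weighed amounts for 1037 g of glass at full precision exactly as printed in either problem or answer.
Per-oxide mass from batch:
  SiO2: 391.7·0.6310 + 225.0·0.3312 = 321.7 g
  ZrO2: 225.0·0.6678 = 150.3 g
  PbO: 260.8·0.9990 = 260.5 g
  MgO: 391.7·0.3181 + 95.89·0.9847 = 219.0 g
  ZnO: 43.12·0.9980 = 43.03 g
  BaO: 54.22·0.7759 = 42.07 g
LOI: 391.7·0.05090 + 260.8·0.001000 + 54.22·0.2241 + 95.89·0.01530 + 225.0·0.001000 + 43.12·0.002000 = 34.13 g
Glass = total batch minus LOI = 1071 − 34.13 = 1037 g (matching Σ of the oxides)
each oxide over glass, ×100, is wt %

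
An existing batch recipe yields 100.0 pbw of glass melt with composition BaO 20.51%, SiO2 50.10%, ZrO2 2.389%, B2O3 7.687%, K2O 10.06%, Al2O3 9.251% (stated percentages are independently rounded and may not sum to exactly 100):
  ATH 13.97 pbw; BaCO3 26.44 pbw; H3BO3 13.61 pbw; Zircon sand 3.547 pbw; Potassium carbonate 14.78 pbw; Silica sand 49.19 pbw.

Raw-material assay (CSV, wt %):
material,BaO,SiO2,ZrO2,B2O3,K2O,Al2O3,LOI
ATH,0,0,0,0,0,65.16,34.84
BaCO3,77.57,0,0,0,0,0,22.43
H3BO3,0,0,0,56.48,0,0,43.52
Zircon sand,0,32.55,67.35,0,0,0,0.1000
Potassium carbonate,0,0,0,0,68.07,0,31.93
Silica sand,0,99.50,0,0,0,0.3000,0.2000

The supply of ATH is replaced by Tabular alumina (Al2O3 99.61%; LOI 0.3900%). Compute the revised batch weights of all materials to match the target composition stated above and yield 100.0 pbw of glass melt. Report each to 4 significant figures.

Revised batch per 100.0 pbw glass melt:
  Tabular alumina: 9.139 pbw
  BaCO3: 26.44 pbw
  H3BO3: 13.61 pbw
  Zircon sand: 3.547 pbw
  Potassium carbonate: 14.78 pbw
  Silica sand: 49.19 pbw
Total batch = 116.7 pbw; LOI loss = 16.71 pbw

Intermediates are printed rounded off to 4 significant figures when written out; all arithmetic runs at exact precision end to end — every reported figure takes just one rounding. The derived quantities (LOI, totals, yield, the six compositions, net glass mass) are re-derived from the batch weights per 100.0 pbw of glass in full float precision as quoted within the question or the answer.
The oxide mass targets at 100.0 pbw glass melt:
  BaO: 20.51% × 100.0 = 20.51 pbw
  SiO2: 50.10% × 100.0 = 50.10 pbw
  ZrO2: 2.389% × 100.0 = 2.389 pbw
  B2O3: 7.687% × 100.0 = 7.687 pbw
  K2O: 10.06% × 100.0 = 10.06 pbw
  Al2O3: 9.251% × 100.0 = 9.251 pbw
Balance tally, oxide-wise, applying the batch weights above, for the quoted basis mass (target by target, the sums agree modulo rounding of the values):
  BaO: 26.44·0.7757 = 20.51 pbw (target 20.51 pbw)
  SiO2: 3.547·0.3255 + 49.19·0.9950 = 50.10 pbw (target 50.10 pbw)
  ZrO2: 3.547·0.6735 = 2.389 pbw (target 2.389 pbw)
  B2O3: 13.61·0.5648 = 7.687 pbw (target 7.687 pbw)
  K2O: 14.78·0.6807 = 10.06 pbw (target 10.06 pbw)
  Al2O3: 9.139·0.9961 + 49.19·0.003000 = 9.251 pbw (target 9.251 pbw)
The glass-mass cross-check: batch total minus LOI = 100.0 pbw (summing oxide targets gives 100.0 pbw; basis as stated: 100.0 pbw — differing by rounding only).
Summing the batch: Σ batch = 116.7 pbw; Σ batch·LOI gives LOI loss = 16.71 pbw; glass ÷ batch gives a yield of 85.68%.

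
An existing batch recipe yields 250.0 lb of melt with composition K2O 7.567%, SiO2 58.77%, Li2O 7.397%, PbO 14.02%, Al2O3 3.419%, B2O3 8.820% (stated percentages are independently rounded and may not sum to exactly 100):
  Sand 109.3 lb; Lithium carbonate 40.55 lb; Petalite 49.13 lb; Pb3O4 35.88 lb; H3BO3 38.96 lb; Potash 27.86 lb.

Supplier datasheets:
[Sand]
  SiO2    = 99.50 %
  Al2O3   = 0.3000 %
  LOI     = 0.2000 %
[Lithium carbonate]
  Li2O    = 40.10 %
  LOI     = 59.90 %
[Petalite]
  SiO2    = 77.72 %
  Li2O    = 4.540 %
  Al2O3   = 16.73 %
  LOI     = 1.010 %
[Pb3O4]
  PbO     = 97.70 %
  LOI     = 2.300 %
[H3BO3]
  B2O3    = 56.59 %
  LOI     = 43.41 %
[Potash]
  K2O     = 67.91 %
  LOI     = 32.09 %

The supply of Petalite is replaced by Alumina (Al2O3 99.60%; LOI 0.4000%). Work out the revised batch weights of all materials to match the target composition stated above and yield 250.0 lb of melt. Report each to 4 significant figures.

Revised batch per 250.0 lb melt:
  Sand: 147.7 lb
  Lithium carbonate: 46.12 lb
  Alumina: 8.137 lb
  Pb3O4: 35.88 lb
  H3BO3: 38.96 lb
  Potash: 27.86 lb
Total batch = 304.7 lb; LOI loss = 54.63 lb

Working values are printed with 4-significant-figure rounding between the steps. The working math holds full float precision in every operation. Each reported value takes a single rounding — the derived quantities, which include glass mass, ignition loss, totals, the six compositions, yield, are recomputed in full float precision, as they appear in question or answer, starting from the weights on 250.0 lb of glass.
Oxide-by-oxide targets in 250.0 lb melt:
  K2O: 7.567% × 250.0 = 18.92 lb
  SiO2: 58.77% × 250.0 = 146.9 lb
  Li2O: 7.397% × 250.0 = 18.49 lb
  PbO: 14.02% × 250.0 = 35.05 lb
  Al2O3: 3.419% × 250.0 = 8.548 lb
  B2O3: 8.820% × 250.0 = 22.05 lb
Sums-versus-targets review using the reported weights, versus the basis set out (target by target, the sums agree modulo rounding of the values):
  K2O: 27.86·0.6791 = 18.92 lb (target 18.92 lb)
  SiO2: 147.7·0.9950 = 147.0 lb (target 146.9 lb)
  Li2O: 46.12·0.4010 = 18.49 lb (target 18.49 lb)
  PbO: 35.88·0.9770 = 35.05 lb (target 35.05 lb)
  Al2O3: 147.7·0.003000 + 8.137·0.9960 = 8.548 lb (target 8.548 lb)
  B2O3: 38.96·0.5659 = 22.05 lb (target 22.05 lb)
Glass mass check: Σ batch − LOI loss = 250.0 lb (the Σ of target masses is 250.0 lb; stated basis 250.0 lb — a pure rounding effect).
Adding the batch up: Σ batch = 304.7 lb; the LOI term Σ batch·LOI equals 54.63 lb; yield = glass ÷ total batch = 82.07%.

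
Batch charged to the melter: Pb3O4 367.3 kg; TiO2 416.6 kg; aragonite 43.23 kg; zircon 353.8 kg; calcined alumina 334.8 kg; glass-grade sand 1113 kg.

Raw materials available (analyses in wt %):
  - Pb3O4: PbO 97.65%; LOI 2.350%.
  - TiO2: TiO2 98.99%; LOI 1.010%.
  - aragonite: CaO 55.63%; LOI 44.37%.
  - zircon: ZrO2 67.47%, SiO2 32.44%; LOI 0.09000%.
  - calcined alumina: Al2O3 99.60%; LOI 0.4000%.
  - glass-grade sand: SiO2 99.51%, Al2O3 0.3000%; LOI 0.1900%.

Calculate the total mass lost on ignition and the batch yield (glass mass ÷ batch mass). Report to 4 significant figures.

LOI loss = 35.79 kg; glass = 2593 kg; yield = 98.64%

Values along the way are displayed, rounded to 4 significant digits, at each printed step. Exact precision is maintained end to end — a single rounding finalizes every reported value; derived quantities are rebuilt in exact precision (ignition loss, yield, totals, six oxide percentages, net glass mass) starting from the weights for 2593 kg of glass, exactly as printed in the problem or the answer.
Loss on ignition, line by line:
  Pb3O4: 367.3 × 0.02350 = 8.632 kg
  TiO2: 416.6 × 0.01010 = 4.208 kg
  aragonite: 43.23 × 0.4437 = 19.18 kg
  zircon: 353.8 × 9.000e-04 = 0.3184 kg
  calcined alumina: 334.8 × 0.004000 = 1.339 kg
  glass-grade sand: 1113 × 0.001900 = 2.115 kg
Total LOI = 35.79 kg
Glass = batch − LOI = 2629 − 35.79 = 2593 kg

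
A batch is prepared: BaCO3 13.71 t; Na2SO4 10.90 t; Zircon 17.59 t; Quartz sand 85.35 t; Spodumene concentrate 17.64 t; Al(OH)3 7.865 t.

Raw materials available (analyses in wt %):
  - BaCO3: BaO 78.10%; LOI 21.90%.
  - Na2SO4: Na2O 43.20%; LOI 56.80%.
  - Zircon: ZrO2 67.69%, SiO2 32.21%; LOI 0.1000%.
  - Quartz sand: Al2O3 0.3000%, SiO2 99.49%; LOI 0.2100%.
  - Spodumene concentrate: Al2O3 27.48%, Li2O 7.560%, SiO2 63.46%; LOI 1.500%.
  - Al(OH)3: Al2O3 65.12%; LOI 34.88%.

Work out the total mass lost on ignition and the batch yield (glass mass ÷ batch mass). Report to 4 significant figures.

LOI loss = 12.40 t; glass = 140.7 t; yield = 91.90%

The intermediate values appear (rounded to 4 significant figures) as written; full precision is held through every step. A single rounding finalizes every reported number. Derived quantities are rebuilt at full precision (the totals, net glass mass, the six compositions, the yield, LOI) from the batch weights on 140.7 t of glass exactly as shown in the question or the answer.
Material-by-material LOI:
  BaCO3: 13.71 × 0.2190 = 3.002 t
  Na2SO4: 10.90 × 0.5680 = 6.191 t
  Zircon: 17.59 × 0.001000 = 0.01759 t
  Quartz sand: 85.35 × 0.002100 = 0.1792 t
  Spodumene concentrate: 17.64 × 0.01500 = 0.2646 t
  Al(OH)3: 7.865 × 0.3488 = 2.743 t
Total LOI = 12.40 t
Glass = batch − LOI = 153.1 − 12.40 = 140.7 t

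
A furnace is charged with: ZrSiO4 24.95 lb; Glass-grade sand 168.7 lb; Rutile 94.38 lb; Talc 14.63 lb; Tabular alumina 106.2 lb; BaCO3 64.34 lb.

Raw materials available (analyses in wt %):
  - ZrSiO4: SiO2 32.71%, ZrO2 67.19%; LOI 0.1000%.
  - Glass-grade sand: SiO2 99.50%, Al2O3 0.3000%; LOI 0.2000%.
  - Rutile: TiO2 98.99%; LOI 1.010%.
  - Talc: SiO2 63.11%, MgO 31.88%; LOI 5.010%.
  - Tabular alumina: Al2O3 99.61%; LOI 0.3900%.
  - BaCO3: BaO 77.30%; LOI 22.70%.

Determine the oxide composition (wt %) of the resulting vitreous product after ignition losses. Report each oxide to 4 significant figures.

The intermediate values appear, with 4-significant-figure rounding, on the page — the whole derivation holds exact precision at all times. Exactly one rounding lands on each reported figure; the derived quantities are re-derived using the weight values on 456.1 lb of glass at full float precision (yield, the six compositions, the totals, glass mass, LOI), exactly as shown in the problem or answer text.
Per-oxide mass from batch:
  SiO2: 24.95·0.3271 + 168.7·0.9950 + 14.63·0.6311 = 185.3 lb
  ZrO2: 24.95·0.6719 = 16.76 lb
  TiO2: 94.38·0.9899 = 93.43 lb
  MgO: 14.63·0.3188 = 4.664 lb
  Al2O3: 168.7·0.003000 + 106.2·0.9961 = 106.3 lb
  BaO: 64.34·0.7730 = 49.73 lb
LOI: 24.95·0.001000 + 168.7·0.002000 + 94.38·0.01010 + 14.63·0.05010 + 106.2·0.003900 + 64.34·0.2270 = 17.07 lb
Glass = total batch minus LOI = 473.2 − 17.07 = 456.1 lb (equal to the oxide-mass sum)
each wt % is 100 × oxide ÷ glass

Glass mass = 456.1 lb (batch 473.2 − LOI 17.07).
Composition: SiO2 40.61%, ZrO2 3.675%, TiO2 20.48%, MgO 1.023%, Al2O3 23.30%, BaO 10.90%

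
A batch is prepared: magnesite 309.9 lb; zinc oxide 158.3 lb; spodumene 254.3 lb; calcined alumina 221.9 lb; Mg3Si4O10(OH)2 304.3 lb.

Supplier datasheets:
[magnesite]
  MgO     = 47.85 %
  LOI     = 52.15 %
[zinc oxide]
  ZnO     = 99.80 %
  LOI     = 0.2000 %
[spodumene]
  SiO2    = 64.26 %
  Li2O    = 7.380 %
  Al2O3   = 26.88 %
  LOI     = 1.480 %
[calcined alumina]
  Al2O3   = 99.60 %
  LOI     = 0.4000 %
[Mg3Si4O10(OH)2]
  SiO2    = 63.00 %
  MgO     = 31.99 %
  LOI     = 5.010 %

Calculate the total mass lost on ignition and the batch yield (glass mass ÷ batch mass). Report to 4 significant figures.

Mid-chain values are shown, rounded to 4 significant digits, alongside each step. All arithmetic holds full precision in every operation; every reported figure sees exactly one rounding. The derived quantities are recomputed from the weighed amounts on 1067 lb of glass at full precision (yield, LOI, totals, the five compositions, net glass mass) exactly as printed in the problem or the answer.
Loss on ignition, line by line:
  magnesite: 309.9 × 0.5215 = 161.6 lb
  zinc oxide: 158.3 × 0.002000 = 0.3166 lb
  spodumene: 254.3 × 0.01480 = 3.764 lb
  calcined alumina: 221.9 × 0.004000 = 0.8876 lb
  Mg3Si4O10(OH)2: 304.3 × 0.05010 = 15.25 lb
Total LOI = 181.8 lb
Glass = batch − LOI = 1249 − 181.8 = 1067 lb

LOI loss = 181.8 lb; glass = 1067 lb; yield = 85.44%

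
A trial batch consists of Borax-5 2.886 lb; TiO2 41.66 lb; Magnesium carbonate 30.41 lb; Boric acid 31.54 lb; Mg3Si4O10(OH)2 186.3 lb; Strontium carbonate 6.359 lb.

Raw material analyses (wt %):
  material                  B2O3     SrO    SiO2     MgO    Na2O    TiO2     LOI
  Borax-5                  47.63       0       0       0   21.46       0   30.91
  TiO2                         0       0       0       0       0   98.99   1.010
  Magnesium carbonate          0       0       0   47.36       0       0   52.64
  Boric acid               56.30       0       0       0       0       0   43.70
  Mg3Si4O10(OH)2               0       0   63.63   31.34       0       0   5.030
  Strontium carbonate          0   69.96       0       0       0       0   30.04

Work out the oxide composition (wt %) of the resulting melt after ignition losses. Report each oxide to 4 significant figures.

Glass mass = 256.8 lb (batch 299.2 − LOI 42.38).
Composition: B2O3 7.451%, SrO 1.733%, SiO2 46.17%, MgO 28.35%, Na2O 0.2412%, TiO2 16.06%

The working math keeps full precision through every step. Working values are displayed rounded to four significant digits on the page — a single rounding yields every reported value. Derived quantities are carried at full float precision (the six compositions, glass mass, the yield, LOI, totals) from the batch weights at 256.8 lb of glass, as quoted within the problem or the answer.
Oxide masses out of the charge:
  B2O3: 2.886·0.4763 + 31.54·0.5630 = 19.13 lb
  SrO: 6.359·0.6996 = 4.449 lb
  SiO2: 186.3·0.6363 = 118.5 lb
  MgO: 30.41·0.4736 + 186.3·0.3134 = 72.79 lb
  Na2O: 2.886·0.2146 = 0.6193 lb
  TiO2: 41.66·0.9899 = 41.24 lb
LOI: 2.886·0.3091 + 41.66·0.01010 + 30.41·0.5264 + 31.54·0.4370 + 186.3·0.05030 + 6.359·0.3004 = 42.38 lb
The glass mass, total less LOI, = 299.2 − 42.38 = 256.8 lb (consistent with Σ oxide mass)
percent by weight: oxide/glass ×100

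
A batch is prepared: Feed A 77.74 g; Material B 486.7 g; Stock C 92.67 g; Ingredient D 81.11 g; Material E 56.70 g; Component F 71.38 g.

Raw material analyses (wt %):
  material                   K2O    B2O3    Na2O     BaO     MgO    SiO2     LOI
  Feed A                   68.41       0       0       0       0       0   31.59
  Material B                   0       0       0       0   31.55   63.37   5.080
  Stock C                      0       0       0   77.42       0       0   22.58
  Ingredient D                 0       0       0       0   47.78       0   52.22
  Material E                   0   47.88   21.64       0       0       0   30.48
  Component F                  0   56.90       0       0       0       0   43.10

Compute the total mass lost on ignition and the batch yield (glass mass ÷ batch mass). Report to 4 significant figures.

All internal work carries full precision at all times — values along the way appear rounded to four significant figures in the working; every reported result is rounded a single time — the derived quantities, including the six compositions, net glass mass, the yield, the totals, ignition loss, are recomputed from the weighed amounts on 705.7 g of glass at exact precision, exactly as printed in the question or the answer.
Per-material ignition loss:
  Feed A: 77.74 × 0.3159 = 24.56 g
  Material B: 486.7 × 0.05080 = 24.72 g
  Stock C: 92.67 × 0.2258 = 20.92 g
  Ingredient D: 81.11 × 0.5222 = 42.36 g
  Material E: 56.70 × 0.3048 = 17.28 g
  Component F: 71.38 × 0.4310 = 30.76 g
Total LOI = 160.6 g
Glass = batch − LOI = 866.3 − 160.6 = 705.7 g

LOI loss = 160.6 g; glass = 705.7 g; yield = 81.46%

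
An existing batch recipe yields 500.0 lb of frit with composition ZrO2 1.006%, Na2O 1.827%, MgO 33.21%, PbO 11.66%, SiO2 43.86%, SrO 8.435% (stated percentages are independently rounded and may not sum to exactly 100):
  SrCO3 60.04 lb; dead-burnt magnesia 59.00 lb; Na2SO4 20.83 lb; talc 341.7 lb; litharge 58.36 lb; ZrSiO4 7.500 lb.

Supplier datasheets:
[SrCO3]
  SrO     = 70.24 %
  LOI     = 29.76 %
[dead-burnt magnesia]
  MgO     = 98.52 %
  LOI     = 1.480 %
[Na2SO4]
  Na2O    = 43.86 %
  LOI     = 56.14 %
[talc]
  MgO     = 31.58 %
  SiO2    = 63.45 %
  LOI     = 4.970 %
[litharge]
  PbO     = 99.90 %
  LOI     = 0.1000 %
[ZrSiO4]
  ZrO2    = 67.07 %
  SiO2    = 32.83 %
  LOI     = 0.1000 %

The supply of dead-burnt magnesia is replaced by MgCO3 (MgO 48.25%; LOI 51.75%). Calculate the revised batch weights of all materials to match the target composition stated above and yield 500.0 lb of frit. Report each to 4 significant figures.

The working math keeps full precision end to end; the intermediate values appear (rounded to 4 significant figures) when written out. Each reported result carries a single rounding — derived quantities (yield, the totals, LOI, net glass mass, six oxide percentages) are carried in full precision using the weight values at 500.0 lb of glass precisely as stated by either problem or answer.
Oxide-by-oxide targets in 500.0 lb frit:
  ZrO2: 1.006% × 500.0 = 5.030 lb
  Na2O: 1.827% × 500.0 = 9.135 lb
  MgO: 33.21% × 500.0 = 166.0 lb
  PbO: 11.66% × 500.0 = 58.30 lb
  SiO2: 43.86% × 500.0 = 219.3 lb
  SrO: 8.435% × 500.0 = 42.18 lb
A balance pass over the oxides, on the weights just shown, relative to the basis at hand (target by target, the sums agree within answer rounding):
  ZrO2: 7.500·0.6707 = 5.030 lb (target 5.030 lb)
  Na2O: 20.83·0.4386 = 9.136 lb (target 9.135 lb)
  MgO: 120.5·0.4825 + 341.7·0.3158 = 166.1 lb (target 166.0 lb)
  PbO: 58.36·0.9990 = 58.30 lb (target 58.30 lb)
  SiO2: 341.7·0.6345 + 7.500·0.3283 = 219.3 lb (target 219.3 lb)
  SrO: 60.04·0.7024 = 42.17 lb (target 42.18 lb)
Glass mass check: Σ batch − LOI loss = 500.0 lb (the targets, summed, come to 500.0 lb; basis as stated: 500.0 lb — rounding explains the deltas).
Total batch = Σ batch = 608.9 lb; the LOI term Σ batch·LOI equals 109.0 lb; the yield ratio, glass ÷ batch: 82.10%.

Revised batch per 500.0 lb frit:
  SrCO3: 60.04 lb
  MgCO3: 120.5 lb
  Na2SO4: 20.83 lb
  talc: 341.7 lb
  litharge: 58.36 lb
  ZrSiO4: 7.500 lb
Total batch = 608.9 lb; LOI loss = 109.0 lb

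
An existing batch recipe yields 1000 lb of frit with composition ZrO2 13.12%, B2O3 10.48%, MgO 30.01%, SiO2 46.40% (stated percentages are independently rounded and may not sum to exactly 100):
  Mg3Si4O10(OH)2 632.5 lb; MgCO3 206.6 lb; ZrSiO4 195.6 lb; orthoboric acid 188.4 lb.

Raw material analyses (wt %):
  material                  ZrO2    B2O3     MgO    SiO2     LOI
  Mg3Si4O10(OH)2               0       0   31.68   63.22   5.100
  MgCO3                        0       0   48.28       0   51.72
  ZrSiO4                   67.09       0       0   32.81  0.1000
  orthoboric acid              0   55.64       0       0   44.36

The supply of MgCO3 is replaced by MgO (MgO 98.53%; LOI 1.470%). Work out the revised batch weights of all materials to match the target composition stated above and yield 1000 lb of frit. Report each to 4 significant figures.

The intermediate values are displayed rounded to four significant figures at each printed step; the whole derivation runs at exact precision all the way through; every reported number receives exactly one rounding. The derived quantities (yield, four oxide percentages, net glass mass, ignition loss, totals) are rebuilt from the weighed amounts for 1000 lb of glass in full precision, exactly as printed in the problem or answer text.
Target oxide masses per 1000 lb frit:
  ZrO2: 13.12% × 1000 = 131.2 lb
  B2O3: 10.48% × 1000 = 104.8 lb
  MgO: 30.01% × 1000 = 300.1 lb
  SiO2: 46.40% × 1000 = 464.0 lb
Per-oxide balance check with the batch weights as given, relative to the basis at hand (every target is met by its sum given rounding of the digits):
  ZrO2: 195.6·0.6709 = 131.2 lb (target 131.2 lb)
  B2O3: 188.4·0.5564 = 104.8 lb (target 104.8 lb)
  MgO: 632.5·0.3168 + 101.2·0.9853 = 300.1 lb (target 300.1 lb)
  SiO2: 632.5·0.6322 + 195.6·0.3281 = 464.0 lb (target 464.0 lb)
Auditing the glass mass value: net batch after ignition = 1000 lb (summing oxide targets gives 1000 lb; against the stated basis, 1000 lb — rounding explains the deltas).
Total batch = Σ batch = 1118 lb; LOI loss = Σ batch·LOI = 117.5 lb; yield = glass ÷ total batch = 89.49%.

Revised batch per 1000 lb frit:
  Mg3Si4O10(OH)2: 632.5 lb
  MgO: 101.2 lb
  ZrSiO4: 195.6 lb
  orthoboric acid: 188.4 lb
Total batch = 1118 lb; LOI loss = 117.5 lb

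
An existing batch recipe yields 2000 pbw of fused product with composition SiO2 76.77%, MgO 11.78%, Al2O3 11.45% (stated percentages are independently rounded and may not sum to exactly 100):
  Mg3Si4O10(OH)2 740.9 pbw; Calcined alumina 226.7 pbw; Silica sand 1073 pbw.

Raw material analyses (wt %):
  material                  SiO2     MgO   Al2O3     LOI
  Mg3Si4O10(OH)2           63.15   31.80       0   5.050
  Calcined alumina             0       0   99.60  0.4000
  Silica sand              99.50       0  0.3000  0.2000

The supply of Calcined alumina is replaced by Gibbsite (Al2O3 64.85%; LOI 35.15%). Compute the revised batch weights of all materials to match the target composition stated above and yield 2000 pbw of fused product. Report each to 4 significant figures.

Revised batch per 2000 pbw fused product:
  Mg3Si4O10(OH)2: 740.9 pbw
  Gibbsite: 348.2 pbw
  Silica sand: 1073 pbw
Total batch = 2162 pbw; LOI loss = 162.0 pbw

Every computation holds full precision at every stage. Intermediates are displayed rounded to four significant figures alongside each step; each reported figure takes just one rounding. The derived quantities are re-derived at full precision (three oxide percentages, totals, glass mass, ignition loss, yield) from the weighed amounts for 2000 pbw of glass as written in the problem or the answer.
The oxide mass targets at 2000 pbw fused product:
  SiO2: 76.77% × 2000 = 1535 pbw
  MgO: 11.78% × 2000 = 235.6 pbw
  Al2O3: 11.45% × 2000 = 229.0 pbw
Mass-balance tally per oxide working from each reported weight, for the quoted basis mass (sum by sum, the targets are met exact up to rounding of places):
  SiO2: 740.9·0.6315 + 1073·0.9950 = 1536 pbw (target 1535 pbw)
  MgO: 740.9·0.3180 = 235.6 pbw (target 235.6 pbw)
  Al2O3: 348.2·0.6485 + 1073·0.003000 = 229.0 pbw (target 229.0 pbw)
Mass balance on the glass: batch Σ − ignition loss = 2000 pbw (oxide target masses add up to 2000 pbw; basis as stated: 2000 pbw — rounding explains the deltas).
Total batch = Σ batch = 2162 pbw; Σ batch·LOI gives LOI loss = 162.0 pbw; glass ÷ batch gives a yield of 92.51%.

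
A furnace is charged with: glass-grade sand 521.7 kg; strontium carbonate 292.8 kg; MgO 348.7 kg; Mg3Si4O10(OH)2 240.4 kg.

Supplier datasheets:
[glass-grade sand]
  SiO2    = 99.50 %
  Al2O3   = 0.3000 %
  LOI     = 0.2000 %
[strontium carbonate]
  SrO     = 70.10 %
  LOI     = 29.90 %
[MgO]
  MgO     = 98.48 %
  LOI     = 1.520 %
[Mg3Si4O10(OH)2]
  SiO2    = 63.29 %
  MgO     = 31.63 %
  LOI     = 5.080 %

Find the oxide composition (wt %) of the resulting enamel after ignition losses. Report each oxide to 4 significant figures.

Glass mass = 1297 kg (batch 1404 − LOI 106.1).
Composition: SrO 15.82%, SiO2 51.73%, MgO 32.33%, Al2O3 0.1206%

The intermediate values are printed rounded to four significant figures within the worked lines; the working math carries full precision through the solve; every reported figure is rounded a single time. All derived quantities (the totals, four oxide percentages, LOI, yield, net glass mass) are rebuilt starting from the weights at 1297 kg of glass in full float precision, precisely as stated by question or answer.
Oxide-by-oxide delivered mass:
  SrO: 292.8·0.7010 = 205.3 kg
  SiO2: 521.7·0.9950 + 240.4·0.6329 = 671.2 kg
  MgO: 348.7·0.9848 + 240.4·0.3163 = 419.4 kg
  Al2O3: 521.7·0.003000 = 1.565 kg
LOI: 521.7·0.002000 + 292.8·0.2990 + 348.7·0.01520 + 240.4·0.05080 = 106.1 kg
Resulting glass, batch − LOI: 1404 − 106.1 = 1297 kg (= the summed oxide contributions)
percent share: oxide ÷ glass, ×100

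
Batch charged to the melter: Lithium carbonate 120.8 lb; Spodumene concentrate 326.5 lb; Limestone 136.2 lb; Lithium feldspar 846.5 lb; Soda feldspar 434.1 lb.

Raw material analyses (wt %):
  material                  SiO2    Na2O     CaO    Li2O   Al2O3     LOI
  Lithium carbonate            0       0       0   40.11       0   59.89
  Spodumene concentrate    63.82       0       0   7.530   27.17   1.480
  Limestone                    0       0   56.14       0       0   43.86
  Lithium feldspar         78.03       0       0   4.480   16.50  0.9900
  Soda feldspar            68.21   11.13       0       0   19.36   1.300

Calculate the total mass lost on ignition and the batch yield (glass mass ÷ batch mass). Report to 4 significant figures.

All internal work keeps full precision in every operation; values along the way are printed rounded to 4 significant digits in the printout; every reported figure sees exactly one rounding — derived quantities (ignition loss, the five compositions, the totals, yield, net glass mass) are carried starting from the weights at 1713 lb of glass at full float precision, as given in question or answer.
Ignition loss by material:
  Lithium carbonate: 120.8 × 0.5989 = 72.35 lb
  Spodumene concentrate: 326.5 × 0.01480 = 4.832 lb
  Limestone: 136.2 × 0.4386 = 59.74 lb
  Lithium feldspar: 846.5 × 0.009900 = 8.380 lb
  Soda feldspar: 434.1 × 0.01300 = 5.643 lb
Total LOI = 150.9 lb
Glass = batch − LOI = 1864 − 150.9 = 1713 lb

LOI loss = 150.9 lb; glass = 1713 lb; yield = 91.90%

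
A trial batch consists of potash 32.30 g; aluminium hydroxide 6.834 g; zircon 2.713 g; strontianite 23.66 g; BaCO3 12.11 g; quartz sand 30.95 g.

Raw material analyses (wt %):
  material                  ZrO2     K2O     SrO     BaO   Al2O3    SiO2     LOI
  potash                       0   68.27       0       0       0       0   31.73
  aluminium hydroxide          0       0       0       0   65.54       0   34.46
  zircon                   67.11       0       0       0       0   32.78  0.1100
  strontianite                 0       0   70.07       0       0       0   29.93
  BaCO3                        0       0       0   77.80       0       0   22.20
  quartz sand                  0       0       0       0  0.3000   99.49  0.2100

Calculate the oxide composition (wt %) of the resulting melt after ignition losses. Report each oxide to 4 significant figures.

Glass mass = 86.13 g (batch 108.6 − LOI 22.44).
Composition: ZrO2 2.114%, K2O 25.60%, SrO 19.25%, BaO 10.94%, Al2O3 5.308%, SiO2 36.79%

Each numeric step carries full precision through the solve — values along the way appear, rounded to 4 significant figures, on the page — every reported figure takes exactly one rounding. The derived quantities, including totals, six oxide percentages, LOI, yield, net glass mass, are rebuilt from the batch weights per 86.13 g of glass at full precision precisely as stated by problem or answer.
Mass of each oxide from the mix:
  ZrO2: 2.713·0.6711 = 1.821 g
  K2O: 32.30·0.6827 = 22.05 g
  SrO: 23.66·0.7007 = 16.58 g
  BaO: 12.11·0.7780 = 9.422 g
  Al2O3: 6.834·0.6554 + 30.95·0.003000 = 4.572 g
  SiO2: 2.713·0.3278 + 30.95·0.9949 = 31.68 g
LOI: 32.30·0.3173 + 6.834·0.3446 + 2.713·0.001100 + 23.66·0.2993 + 12.11·0.2220 + 30.95·0.002100 = 22.44 g
The glass mass, total less LOI, = 108.6 − 22.44 = 86.13 g (equal to the oxide-mass sum)
oxide / glass × 100 gives the wt %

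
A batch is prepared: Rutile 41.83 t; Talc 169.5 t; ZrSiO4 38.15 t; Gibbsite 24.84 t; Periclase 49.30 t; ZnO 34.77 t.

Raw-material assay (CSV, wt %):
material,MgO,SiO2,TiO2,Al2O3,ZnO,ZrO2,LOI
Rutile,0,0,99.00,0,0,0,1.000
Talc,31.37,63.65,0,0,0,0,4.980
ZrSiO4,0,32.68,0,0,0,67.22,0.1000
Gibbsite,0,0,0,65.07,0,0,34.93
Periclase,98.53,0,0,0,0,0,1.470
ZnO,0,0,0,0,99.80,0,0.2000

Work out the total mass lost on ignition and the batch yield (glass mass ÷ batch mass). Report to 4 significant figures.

LOI loss = 18.37 t; glass = 340.0 t; yield = 94.87%

Every computation runs at exact precision through every step — values along the way are shown rounded to 4 significant figures in the printout — every reported result is rounded a single time. Derived quantities are re-derived at full precision (the six compositions, ignition loss, the totals, glass mass, the yield) from the weighed amounts at 340.0 t of glass, as quoted within the problem or the answer.
Per-material ignition loss:
  Rutile: 41.83 × 0.01000 = 0.4183 t
  Talc: 169.5 × 0.04980 = 8.441 t
  ZrSiO4: 38.15 × 0.001000 = 0.03815 t
  Gibbsite: 24.84 × 0.3493 = 8.677 t
  Periclase: 49.30 × 0.01470 = 0.7247 t
  ZnO: 34.77 × 0.002000 = 0.06954 t
Total LOI = 18.37 t
Glass = batch − LOI = 358.4 − 18.37 = 340.0 t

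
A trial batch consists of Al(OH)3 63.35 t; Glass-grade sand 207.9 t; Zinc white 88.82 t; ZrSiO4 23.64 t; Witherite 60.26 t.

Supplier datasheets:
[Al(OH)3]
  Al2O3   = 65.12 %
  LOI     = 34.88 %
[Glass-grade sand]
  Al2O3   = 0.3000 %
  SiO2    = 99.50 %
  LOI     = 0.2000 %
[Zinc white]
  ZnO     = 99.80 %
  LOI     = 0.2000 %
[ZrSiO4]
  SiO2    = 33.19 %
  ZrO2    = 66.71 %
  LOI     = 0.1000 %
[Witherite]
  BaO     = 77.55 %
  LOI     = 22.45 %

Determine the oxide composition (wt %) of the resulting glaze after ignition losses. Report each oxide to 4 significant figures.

Glass mass = 407.7 t (batch 444.0 − LOI 36.24).
Composition: BaO 11.46%, Al2O3 10.27%, ZnO 21.74%, SiO2 52.66%, ZrO2 3.868%

The working math runs at full float precision from start to finish; rounding to four significant figures extends to every working value as shown; a single rounding completes each reported figure — all derived quantities (the five compositions, yield, totals, LOI, net glass mass) are carried at full precision using the weight values for 407.7 t of glass, exactly as shown in problem or answer.
Mass of each oxide from the mix:
  BaO: 60.26·0.7755 = 46.73 t
  Al2O3: 63.35·0.6512 + 207.9·0.003000 = 41.88 t
  ZnO: 88.82·0.9980 = 88.64 t
  SiO2: 207.9·0.9950 + 23.64·0.3319 = 214.7 t
  ZrO2: 23.64·0.6671 = 15.77 t
LOI: 63.35·0.3488 + 207.9·0.002000 + 88.82·0.002000 + 23.64·0.001000 + 60.26·0.2245 = 36.24 t
The glass mass, total less LOI, = 444.0 − 36.24 = 407.7 t (consistent with Σ oxide mass)
oxide / glass × 100 gives the wt %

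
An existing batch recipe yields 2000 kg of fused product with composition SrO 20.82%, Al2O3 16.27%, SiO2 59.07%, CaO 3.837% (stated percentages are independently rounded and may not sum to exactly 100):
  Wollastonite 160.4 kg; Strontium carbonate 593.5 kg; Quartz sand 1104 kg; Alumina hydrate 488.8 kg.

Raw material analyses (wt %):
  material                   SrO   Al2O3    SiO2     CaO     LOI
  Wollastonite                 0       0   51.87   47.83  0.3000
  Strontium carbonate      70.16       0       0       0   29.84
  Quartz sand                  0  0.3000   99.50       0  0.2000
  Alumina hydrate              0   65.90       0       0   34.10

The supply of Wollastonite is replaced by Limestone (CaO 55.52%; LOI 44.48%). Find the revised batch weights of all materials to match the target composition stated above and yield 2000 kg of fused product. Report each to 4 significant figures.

The working math maintains full precision through every step; mid-chain values appear rounded off to 4 significant figures within the worked lines — every reported result takes a single rounding. The derived quantities, which include the yield, LOI, totals, the four compositions, glass mass, are recomputed in full precision, as quoted within the question or the answer, from the weighed amounts per 2000 kg of glass.
Per-oxide target masses for 2000 kg fused product:
  SrO: 20.82% × 2000 = 416.4 kg
  Al2O3: 16.27% × 2000 = 325.4 kg
  SiO2: 59.07% × 2000 = 1181 kg
  CaO: 3.837% × 2000 = 76.74 kg
Per-oxide balance check with the batch weights as given, versus the basis set out (each sum matches its target mass once rounding is allowed for):
  SrO: 593.5·0.7016 = 416.4 kg (target 416.4 kg)
  Al2O3: 1187·0.003000 + 488.4·0.6590 = 325.4 kg (target 325.4 kg)
  SiO2: 1187·0.9950 = 1181 kg (target 1181 kg)
  CaO: 138.2·0.5552 = 76.73 kg (target 76.74 kg)
Glass-mass sanity pass: total batch − LOI = 2000 kg (targets for the oxides total 2000 kg; versus the stated basis of 2000 kg — deltas are rounding alone).
Adding the batch up: Σ batch = 2407 kg; LOI removed, Σ of batch·LOI: 407.5 kg; yield: glass divided by total = 83.07%.

Revised batch per 2000 kg fused product:
  Limestone: 138.2 kg
  Strontium carbonate: 593.5 kg
  Quartz sand: 1187 kg
  Alumina hydrate: 488.4 kg
Total batch = 2407 kg; LOI loss = 407.5 kg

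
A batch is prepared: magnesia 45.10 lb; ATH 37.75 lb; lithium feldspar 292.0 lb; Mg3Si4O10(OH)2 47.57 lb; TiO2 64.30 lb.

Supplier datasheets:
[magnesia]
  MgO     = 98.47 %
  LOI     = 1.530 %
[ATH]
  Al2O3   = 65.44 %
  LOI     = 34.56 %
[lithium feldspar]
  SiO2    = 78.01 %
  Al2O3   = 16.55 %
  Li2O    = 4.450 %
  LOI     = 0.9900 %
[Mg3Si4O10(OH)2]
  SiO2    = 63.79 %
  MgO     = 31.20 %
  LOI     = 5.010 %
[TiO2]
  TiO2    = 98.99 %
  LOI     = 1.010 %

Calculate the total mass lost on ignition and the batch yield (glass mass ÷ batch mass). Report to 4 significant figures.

The whole derivation carries full float precision from first step to last — intermediates are displayed, rounded to 4 significant digits, between the steps — each reported figure is rounded only once. All derived quantities (ignition loss, the totals, yield, five oxide percentages, glass mass) are rebuilt using the weight values on 467.1 lb of glass in exact precision as set out in question or answer.
Loss on ignition, line by line:
  magnesia: 45.10 × 0.01530 = 0.6900 lb
  ATH: 37.75 × 0.3456 = 13.05 lb
  lithium feldspar: 292.0 × 0.009900 = 2.891 lb
  Mg3Si4O10(OH)2: 47.57 × 0.05010 = 2.383 lb
  TiO2: 64.30 × 0.01010 = 0.6494 lb
Total LOI = 19.66 lb
Glass = batch − LOI = 486.7 − 19.66 = 467.1 lb

LOI loss = 19.66 lb; glass = 467.1 lb; yield = 95.96%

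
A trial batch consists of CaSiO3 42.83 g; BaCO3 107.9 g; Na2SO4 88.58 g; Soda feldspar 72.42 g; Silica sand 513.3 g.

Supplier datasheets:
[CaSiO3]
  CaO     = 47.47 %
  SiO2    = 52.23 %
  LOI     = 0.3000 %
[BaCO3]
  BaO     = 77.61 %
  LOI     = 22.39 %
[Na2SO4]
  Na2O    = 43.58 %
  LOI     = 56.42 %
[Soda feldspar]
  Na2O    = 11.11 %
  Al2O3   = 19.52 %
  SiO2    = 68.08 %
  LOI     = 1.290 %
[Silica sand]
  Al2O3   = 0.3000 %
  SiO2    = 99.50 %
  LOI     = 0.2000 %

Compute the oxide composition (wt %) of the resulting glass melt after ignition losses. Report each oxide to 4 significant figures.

Glass mass = 748.8 g (batch 825.0 − LOI 76.22).
Composition: BaO 11.18%, Na2O 6.230%, Al2O3 2.094%, CaO 2.715%, SiO2 77.78%

The whole derivation maintains full float precision at all times; in-progress results are printed rounded to 4 significant digits at each printed step; every reported number is rounded a single time; all derived quantities are recomputed at full float precision (five oxide percentages, the totals, the yield, LOI, glass mass) from the batch weights for 748.8 g of glass, exactly as printed in the question or the answer.
Oxide masses out of the charge:
  BaO: 107.9·0.7761 = 83.74 g
  Na2O: 88.58·0.4358 + 72.42·0.1111 = 46.65 g
  Al2O3: 72.42·0.1952 + 513.3·0.003000 = 15.68 g
  CaO: 42.83·0.4747 = 20.33 g
  SiO2: 42.83·0.5223 + 72.42·0.6808 + 513.3·0.9950 = 582.4 g
LOI: 42.83·0.003000 + 107.9·0.2239 + 88.58·0.5642 + 72.42·0.01290 + 513.3·0.002000 = 76.22 g
Glass = total batch minus LOI = 825.0 − 76.22 = 748.8 g (the oxide masses sum to this)
wt % = 100 × oxide mass / glass mass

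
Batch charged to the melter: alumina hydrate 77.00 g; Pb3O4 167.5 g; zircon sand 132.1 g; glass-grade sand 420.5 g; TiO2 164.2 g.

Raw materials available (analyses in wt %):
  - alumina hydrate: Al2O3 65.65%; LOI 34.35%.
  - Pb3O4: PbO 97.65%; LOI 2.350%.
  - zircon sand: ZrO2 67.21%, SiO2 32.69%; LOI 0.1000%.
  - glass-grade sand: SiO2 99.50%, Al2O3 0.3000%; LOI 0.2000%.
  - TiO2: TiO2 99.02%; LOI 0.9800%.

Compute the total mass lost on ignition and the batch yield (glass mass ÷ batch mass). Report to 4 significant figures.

LOI loss = 32.97 g; glass = 928.3 g; yield = 96.57%

All internal work maintains full precision in all steps — the intermediate values are shown with 4-significant-digit rounding between the steps — every reported figure includes exactly one rounding. Derived quantities, which include the yield, five oxide percentages, ignition loss, the totals, net glass mass, are re-derived at full precision, as quoted within the question or the answer, starting from the weights at 928.3 g of glass.
Loss on ignition, line by line:
  alumina hydrate: 77.00 × 0.3435 = 26.45 g
  Pb3O4: 167.5 × 0.02350 = 3.936 g
  zircon sand: 132.1 × 0.001000 = 0.1321 g
  glass-grade sand: 420.5 × 0.002000 = 0.8410 g
  TiO2: 164.2 × 0.009800 = 1.609 g
Total LOI = 32.97 g
Glass = batch − LOI = 961.3 − 32.97 = 928.3 g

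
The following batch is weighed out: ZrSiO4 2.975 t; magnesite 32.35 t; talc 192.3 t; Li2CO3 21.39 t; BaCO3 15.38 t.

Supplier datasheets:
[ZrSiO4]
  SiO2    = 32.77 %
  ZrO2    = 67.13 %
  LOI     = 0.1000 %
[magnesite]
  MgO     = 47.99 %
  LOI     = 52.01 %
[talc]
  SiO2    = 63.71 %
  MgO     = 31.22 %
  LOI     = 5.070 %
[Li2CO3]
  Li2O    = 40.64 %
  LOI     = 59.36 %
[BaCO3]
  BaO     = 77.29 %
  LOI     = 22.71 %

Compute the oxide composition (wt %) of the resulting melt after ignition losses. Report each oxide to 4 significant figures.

Values along the way are printed (rounded to four significant digits) alongside each step. All internal work runs at full float precision in all steps; a single rounding finalizes every reported value. Derived quantities (LOI, the totals, the five compositions, glass mass, the yield) are computed from the batch weights per 221.6 t of glass at exact precision precisely as stated by problem or answer.
Oxide masses out of the charge:
  SiO2: 2.975·0.3277 + 192.3·0.6371 = 123.5 t
  ZrO2: 2.975·0.6713 = 1.997 t
  MgO: 32.35·0.4799 + 192.3·0.3122 = 75.56 t
  Li2O: 21.39·0.4064 = 8.693 t
  BaO: 15.38·0.7729 = 11.89 t
LOI: 2.975·0.001000 + 32.35·0.5201 + 192.3·0.05070 + 21.39·0.5936 + 15.38·0.2271 = 42.77 t
Glass = total batch minus LOI = 264.4 − 42.77 = 221.6 t (the oxide masses sum to this)
each oxide over glass, ×100, is wt %

Glass mass = 221.6 t (batch 264.4 − LOI 42.77).
Composition: SiO2 55.72%, ZrO2 0.9011%, MgO 34.09%, Li2O 3.922%, BaO 5.364%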